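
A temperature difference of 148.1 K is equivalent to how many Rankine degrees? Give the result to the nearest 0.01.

266.58°R

Only the scale ratio 1.8 matters for a change in temperature.
148.1 × 1.8 = 266.58.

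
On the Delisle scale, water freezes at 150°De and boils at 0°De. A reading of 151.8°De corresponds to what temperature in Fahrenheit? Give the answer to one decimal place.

29.8°F

Linear interpolation between the fixed points: C = (151.8 - 150) × 100 / (0 - 150) = -1.2000°C.
Then -1.2000 × 1.8 + 32 = 29.8°F.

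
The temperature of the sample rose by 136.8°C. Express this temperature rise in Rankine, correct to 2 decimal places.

Only the scale ratio 1.8 matters for a change in temperature.
136.8 × 1.8 = 246.24.

246.24°R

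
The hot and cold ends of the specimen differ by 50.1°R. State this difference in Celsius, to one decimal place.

An interval of 1°R corresponds to 5/9°C.
50.1 × 5/9 = 27.8.

27.8°C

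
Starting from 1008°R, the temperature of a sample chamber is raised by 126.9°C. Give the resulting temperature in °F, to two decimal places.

Initial temperature in Celsius: (1008 - 491.67) × 5/9 = 286.8500°C.
Final Celsius temperature: 286.8500 + 126.9000 = 413.7500°C.
In Fahrenheit: 413.7500 × 1.8 + 32 = 776.75°F.

776.75°F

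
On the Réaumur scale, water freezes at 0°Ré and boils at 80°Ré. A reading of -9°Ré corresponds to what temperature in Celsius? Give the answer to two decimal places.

Linear interpolation between the fixed points: C = (-9 - 0) × 100 / (80 - 0) = -11.2500°C.

-11.25°C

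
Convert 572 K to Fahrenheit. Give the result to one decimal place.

In Celsius: 572 - 273.15 = 298.8500°C.
In Fahrenheit: 298.8500 × 1.8 + 32 = 569.9°F.

569.9°F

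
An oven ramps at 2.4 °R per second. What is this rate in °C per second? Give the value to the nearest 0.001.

The quantity depends on a temperature interval, so only the ratio of degree sizes applies; the offset between the scales is irrelevant.
A change of 1°R is a change of 5/9°C, so 2.4 × 5/9 = 1.333.

1.333 °C/second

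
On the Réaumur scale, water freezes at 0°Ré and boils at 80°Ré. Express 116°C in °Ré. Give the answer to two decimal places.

Linearly onto the Réaumur scale: 0 + (116.0000 / 100) × (80 - 0) = 92.80°Ré.

92.80°Ré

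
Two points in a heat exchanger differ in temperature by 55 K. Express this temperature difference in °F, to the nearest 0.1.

Only the scale ratio 1.8 matters for a change in temperature.
55 × 1.8 = 99.0.

99.0°F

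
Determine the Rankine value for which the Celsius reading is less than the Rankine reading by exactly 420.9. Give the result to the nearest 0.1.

332.4°R

Let R be the Rankine reading. The Celsius reading is C = 5/9·R - 273.15.
Require C - R = -420.9: (-4/9)·R - 273.15 = -420.9.
R = (-420.9 + 273.15) / (-4/9) = 332.4.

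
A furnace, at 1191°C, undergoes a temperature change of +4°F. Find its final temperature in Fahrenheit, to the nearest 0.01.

2179.80°F

The 4°F change is an interval, so only the factor 5/9 applies: +4 × 5/9 = +2.2222°C.
Final Celsius temperature: 1191.0000 + 2.2222 = 1193.2222°C.
In Fahrenheit: 1193.2222 × 1.8 + 32 = 2179.80°F.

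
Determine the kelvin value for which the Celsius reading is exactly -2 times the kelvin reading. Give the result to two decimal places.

91.05 K

Let K be the kelvin reading. The Celsius reading is C = 1·K - 273.15.
Require C = -2·K: 1·K - 273.15 = -2·K.
(3)·K = 273.15  ⇒  K = 91.05.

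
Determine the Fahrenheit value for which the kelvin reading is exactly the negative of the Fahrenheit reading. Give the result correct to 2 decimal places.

Let F be the Fahrenheit reading. The kelvin reading is K = 5/9·F + 255.372.
Require K = -1·F: 5/9·F + 255.372 = -1·F.
(14/9)·F = -255.372  ⇒  F = -164.17.

-164.17°F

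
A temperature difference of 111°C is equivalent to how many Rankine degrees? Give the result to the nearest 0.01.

199.80°R

For a temperature interval the offset drops out; only the factor 1.8 applies.
111 × 1.8 = 199.80.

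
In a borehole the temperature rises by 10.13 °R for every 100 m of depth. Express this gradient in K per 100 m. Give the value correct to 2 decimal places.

5.63 K/100 m

The quantity depends on a temperature interval, so only the ratio of degree sizes applies; the offset between the scales is irrelevant.
A change of 1°R is a change of 5/9 K, so 10.13 × 5/9 = 5.63.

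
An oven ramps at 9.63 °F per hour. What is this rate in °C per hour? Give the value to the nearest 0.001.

Since only a temperature interval is involved, the additive offset between the scales drops out.
A change of 1°F is a change of 5/9°C, so 9.63 × 5/9 = 5.350.

5.350 °C/hour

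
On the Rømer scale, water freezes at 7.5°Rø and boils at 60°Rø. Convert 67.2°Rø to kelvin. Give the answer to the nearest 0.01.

386.86 K

Linear interpolation between the fixed points: C = (67.2 - 7.5) × 100 / (60 - 7.5) = 113.7143°C.
Then 113.7143 + 273.15 = 386.86 K.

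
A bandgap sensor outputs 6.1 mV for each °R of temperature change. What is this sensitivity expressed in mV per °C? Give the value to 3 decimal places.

10.980 mV per °C

Since only a temperature interval is involved, the additive offset between the scales drops out.
A change of 1°C is a change of 1.8°R, so per °C the value is 6.1 × 1.8 = 10.980.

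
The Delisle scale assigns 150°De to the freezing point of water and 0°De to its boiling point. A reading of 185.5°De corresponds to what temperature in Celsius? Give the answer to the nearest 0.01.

-23.67°C

Linear interpolation between the fixed points: C = (185.5 - 150) × 100 / (0 - 150) = -23.6667°C.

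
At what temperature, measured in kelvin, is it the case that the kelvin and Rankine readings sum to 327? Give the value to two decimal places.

116.79 K

Let K be the kelvin reading. The Rankine reading is R = 1.8·K.
Require K + R = 327: (2.8)·K = 327.
K = (327) / (2.8) = 116.79.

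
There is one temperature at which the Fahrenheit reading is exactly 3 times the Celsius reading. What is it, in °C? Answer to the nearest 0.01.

Let C be the Celsius reading. The Fahrenheit reading is F = 1.8·C + 32.
Require F = 3·C: 1.8·C + 32 = 3·C.
(-1.2)·C = -32  ⇒  C = 26.67.

26.67°C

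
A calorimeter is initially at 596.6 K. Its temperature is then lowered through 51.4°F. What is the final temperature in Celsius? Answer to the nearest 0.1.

294.9°C

Initial temperature in Celsius: 596.6 - 273.15 = 323.4500°C.
The 51.4°F change is an interval, so only the factor 5/9 applies: -51.4 × 5/9 = -28.5556°C.
Final Celsius temperature: 323.4500 - 28.5556 = 294.8944°C.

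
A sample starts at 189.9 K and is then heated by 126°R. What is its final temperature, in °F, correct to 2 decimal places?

Initial temperature in Celsius: 189.9 - 273.15 = -83.2500°C.
The 126°R change is an interval, so only the factor 5/9 applies: +126 × 5/9 = +70.0000°C.
Final Celsius temperature: -83.2500 + 70.0000 = -13.2500°C.
In Fahrenheit: -13.2500 × 1.8 + 32 = 8.15°F.

8.15°F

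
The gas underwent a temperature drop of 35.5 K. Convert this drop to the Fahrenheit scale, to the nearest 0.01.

An interval of 1 K corresponds to 1.8°F.
35.5 × 1.8 = 63.90.

63.90°F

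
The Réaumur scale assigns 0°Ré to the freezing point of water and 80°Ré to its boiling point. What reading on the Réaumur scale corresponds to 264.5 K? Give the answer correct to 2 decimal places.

First in Celsius: 264.5 - 273.15 = -8.6500°C.
Linearly onto the Réaumur scale: 0 + (-8.6500 / 100) × (80 - 0) = -6.92°Ré.

-6.92°Ré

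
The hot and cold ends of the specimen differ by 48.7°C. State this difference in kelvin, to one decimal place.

48.7 K

Celsius and kelvin degrees are the same size, so the interval is unchanged: 48.7.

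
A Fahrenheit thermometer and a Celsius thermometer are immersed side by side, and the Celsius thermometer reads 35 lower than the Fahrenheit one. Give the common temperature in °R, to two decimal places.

Let x be the Fahrenheit reading; then the Celsius reading is 5/9·x - 17.7778.
(5/9·x - 17.7778) - x = -35  ⇒  (-4/9)·x = -17.2222  ⇒  x = 38.7500°F.
In Celsius: (38.75 - 32) × 5/9 = 3.7500°C.
In Rankine: 3.7500 × 1.8 + 491.67 = 498.42°R.

498.42°R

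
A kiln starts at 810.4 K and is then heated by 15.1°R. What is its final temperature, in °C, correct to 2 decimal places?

545.64°C

Initial temperature in Celsius: 810.4 - 273.15 = 537.2500°C.
The 15.1°R change is an interval, so only the factor 5/9 applies: +15.1 × 5/9 = +8.3889°C.
Final Celsius temperature: 537.2500 + 8.3889 = 545.6389°C.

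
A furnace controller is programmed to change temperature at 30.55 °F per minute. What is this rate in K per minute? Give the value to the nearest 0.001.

16.972 K/minute

Since only a temperature interval is involved, the additive offset between the scales drops out.
A change of 1°F is a change of 5/9 K, so 30.55 × 5/9 = 16.972.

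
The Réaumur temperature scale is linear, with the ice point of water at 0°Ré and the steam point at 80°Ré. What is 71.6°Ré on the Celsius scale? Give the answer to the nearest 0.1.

89.5°C

Linear interpolation between the fixed points: C = (71.6 - 0) × 100 / (80 - 0) = 89.5000°C.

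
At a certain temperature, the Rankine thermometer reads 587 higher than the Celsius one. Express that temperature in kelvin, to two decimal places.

Let x be the Celsius reading; then the Rankine reading is 1.8·x + 491.67.
(1.8·x + 491.67) - x = 587  ⇒  (0.8)·x = 95.33  ⇒  x = 119.1625°C.
In kelvin: 119.1625 + 273.15 = 392.31 K.

392.31 K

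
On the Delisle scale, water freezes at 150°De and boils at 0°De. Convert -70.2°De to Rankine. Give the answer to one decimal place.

755.9°R

Linear interpolation between the fixed points: C = (-70.2 - 150) × 100 / (0 - 150) = 146.8000°C.
Then 146.8000 × 1.8 + 491.67 = 755.9°R.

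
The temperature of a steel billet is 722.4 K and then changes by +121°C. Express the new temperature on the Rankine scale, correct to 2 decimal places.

Initial temperature in Celsius: 722.4 - 273.15 = 449.2500°C.
Final Celsius temperature: 449.2500 + 121.0000 = 570.2500°C.
In Rankine: 570.2500 × 1.8 + 491.67 = 1518.12°R.

1518.12°R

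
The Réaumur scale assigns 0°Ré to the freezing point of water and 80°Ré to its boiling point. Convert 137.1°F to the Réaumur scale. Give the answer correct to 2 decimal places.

First in Celsius: (137.1 - 32) × 5/9 = 58.3889°C.
Linearly onto the Réaumur scale: 0 + (58.3889 / 100) × (80 - 0) = 46.71°Ré.

46.71°Ré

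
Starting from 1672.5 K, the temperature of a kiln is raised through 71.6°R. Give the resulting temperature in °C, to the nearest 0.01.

Initial temperature in Celsius: 1672.5 - 273.15 = 1399.3500°C.
The 71.6°R change is an interval, so only the factor 5/9 applies: +71.6 × 5/9 = +39.7778°C.
Final Celsius temperature: 1399.3500 + 39.7778 = 1439.1278°C.

1439.13°C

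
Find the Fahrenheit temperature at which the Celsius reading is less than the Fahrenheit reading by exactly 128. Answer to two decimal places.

248.00°F

Let F be the Fahrenheit reading. The Celsius reading is C = 5/9·F - 17.7778.
Require C - F = -128: (-4/9)·F - 17.7778 = -128.
F = (-128 + 17.7778) / (-4/9) = 248.00.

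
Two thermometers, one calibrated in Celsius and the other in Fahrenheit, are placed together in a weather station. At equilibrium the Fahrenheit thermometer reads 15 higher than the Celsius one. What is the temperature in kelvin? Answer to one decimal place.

251.9 K

Let x be the Celsius reading; then the Fahrenheit reading is 1.8·x + 32.
(1.8·x + 32) - x = 15  ⇒  (0.8)·x = -17  ⇒  x = -21.2500°C.
In kelvin: -21.2500 + 273.15 = 251.9 K.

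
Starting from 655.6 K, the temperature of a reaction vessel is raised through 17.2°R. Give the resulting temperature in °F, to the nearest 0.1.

Initial temperature in Celsius: 655.6 - 273.15 = 382.4500°C.
The 17.2°R change is an interval, so only the factor 5/9 applies: +17.2 × 5/9 = +9.5556°C.
Final Celsius temperature: 382.4500 + 9.5556 = 392.0056°C.
In Fahrenheit: 392.0056 × 1.8 + 32 = 737.6°F.

737.6°F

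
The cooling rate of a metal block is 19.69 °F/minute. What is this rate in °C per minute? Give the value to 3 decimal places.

10.939 °C/minute

The quantity depends on a temperature interval, so only the ratio of degree sizes applies; the offset between the scales is irrelevant.
A change of 1°F is a change of 5/9°C, so 19.69 × 5/9 = 10.939.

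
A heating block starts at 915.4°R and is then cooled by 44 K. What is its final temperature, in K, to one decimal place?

Initial temperature in Celsius: (915.4 - 491.67) × 5/9 = 235.4056°C.
The 44 K change is an interval; Kelvin and Celsius degrees are the same size, so ΔC = -44°C.
Final Celsius temperature: 235.4056 - 44.0000 = 191.4056°C.
In kelvin: 191.4056 + 273.15 = 464.6 K.

464.6 K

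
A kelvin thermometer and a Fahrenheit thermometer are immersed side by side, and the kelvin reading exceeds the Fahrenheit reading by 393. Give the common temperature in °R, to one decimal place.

150.0°R

Let x be the kelvin reading; then the Fahrenheit reading is 1.8·x - 459.67.
(1.8·x - 459.67) - x = -393  ⇒  (0.8)·x = 66.67  ⇒  x = 83.3375 K.
In Celsius: 83.3375 - 273.15 = -189.8125°C.
In Rankine: -189.8125 × 1.8 + 491.67 = 150.0°R.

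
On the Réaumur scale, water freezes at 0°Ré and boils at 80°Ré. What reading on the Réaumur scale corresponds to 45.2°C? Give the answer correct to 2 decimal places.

36.16°Ré

Linearly onto the Réaumur scale: 0 + (45.2000 / 100) × (80 - 0) = 36.16°Ré.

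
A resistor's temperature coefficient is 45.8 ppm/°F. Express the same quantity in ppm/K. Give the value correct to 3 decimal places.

82.440 ppm/K

The quantity depends on a temperature interval, so only the ratio of degree sizes applies; the offset between the scales is irrelevant.
A change of 1 K is a change of 1.8°F, so per K the value is 45.8 × 1.8 = 82.440.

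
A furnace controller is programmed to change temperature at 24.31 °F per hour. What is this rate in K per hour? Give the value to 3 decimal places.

The quantity depends on a temperature interval, so only the ratio of degree sizes applies; the offset between the scales is irrelevant.
A change of 1°F is a change of 5/9 K, so 24.31 × 5/9 = 13.506.

13.506 K/hour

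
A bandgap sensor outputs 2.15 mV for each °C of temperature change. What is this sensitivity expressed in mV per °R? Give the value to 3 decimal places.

Since only a temperature interval is involved, the additive offset between the scales drops out.
A change of 1°R is a change of 5/9°C, so per °R the value is 2.15 × 5/9 = 1.194.

1.194 mV per °R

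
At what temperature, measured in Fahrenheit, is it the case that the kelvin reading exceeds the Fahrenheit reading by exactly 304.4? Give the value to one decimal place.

Let F be the Fahrenheit reading. The kelvin reading is K = 5/9·F + 255.372.
Require K - F = 304.4: (-4/9)·F + 255.372 = 304.4.
F = (304.4 - 255.372) / (-4/9) = -110.3.

-110.3°F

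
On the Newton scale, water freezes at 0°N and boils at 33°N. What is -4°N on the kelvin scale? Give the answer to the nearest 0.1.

Linear interpolation between the fixed points: C = (-4 - 0) × 100 / (33 - 0) = -12.1212°C.
Then -12.1212 + 273.15 = 261.0 K.

261.0 K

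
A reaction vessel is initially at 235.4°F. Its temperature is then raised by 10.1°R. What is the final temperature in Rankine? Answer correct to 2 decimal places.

705.17°R

Initial temperature in Celsius: (235.4 - 32) × 5/9 = 113.0000°C.
The 10.1°R change is an interval, so only the factor 5/9 applies: +10.1 × 5/9 = +5.6111°C.
Final Celsius temperature: 113.0000 + 5.6111 = 118.6111°C.
In Rankine: 118.6111 × 1.8 + 491.67 = 705.17°R.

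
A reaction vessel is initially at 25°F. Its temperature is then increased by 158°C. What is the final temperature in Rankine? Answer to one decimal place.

769.1°R

Initial temperature in Celsius: (25 - 32) × 5/9 = -3.8889°C.
Final Celsius temperature: -3.8889 + 158.0000 = 154.1111°C.
In Rankine: 154.1111 × 1.8 + 491.67 = 769.1°R.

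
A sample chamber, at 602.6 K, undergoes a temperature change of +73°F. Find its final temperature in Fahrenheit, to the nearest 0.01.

Initial temperature in Celsius: 602.6 - 273.15 = 329.4500°C.
The 73°F change is an interval, so only the factor 5/9 applies: +73 × 5/9 = +40.5556°C.
Final Celsius temperature: 329.4500 + 40.5556 = 370.0056°C.
In Fahrenheit: 370.0056 × 1.8 + 32 = 698.01°F.

698.01°F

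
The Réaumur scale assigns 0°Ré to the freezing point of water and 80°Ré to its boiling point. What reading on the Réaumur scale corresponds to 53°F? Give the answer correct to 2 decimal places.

9.33°Ré

First in Celsius: (53 - 32) × 5/9 = 11.6667°C.
Linearly onto the Réaumur scale: 0 + (11.6667 / 100) × (80 - 0) = 9.33°Ré.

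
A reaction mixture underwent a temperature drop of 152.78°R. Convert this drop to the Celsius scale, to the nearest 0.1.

84.9°C

For a temperature interval the offset drops out; only the factor 5/9 applies.
152.78 × 5/9 = 84.9.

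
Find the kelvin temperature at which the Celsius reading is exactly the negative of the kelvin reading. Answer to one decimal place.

136.6 K

Let K be the kelvin reading. The Celsius reading is C = 1·K - 273.15.
Require C = -1·K: 1·K - 273.15 = -1·K.
(2)·K = 273.15  ⇒  K = 136.6.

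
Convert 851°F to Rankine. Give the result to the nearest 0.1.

In Celsius: (851 - 32) × 5/9 = 455.0000°C.
In Rankine: 455.0000 × 1.8 + 491.67 = 1310.7°R.

1310.7°R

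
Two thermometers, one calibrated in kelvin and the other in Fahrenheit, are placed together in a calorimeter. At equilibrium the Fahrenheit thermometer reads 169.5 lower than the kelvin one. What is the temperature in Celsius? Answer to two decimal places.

89.56°C

Let x be the kelvin reading; then the Fahrenheit reading is 1.8·x - 459.67.
(1.8·x - 459.67) - x = -169.5  ⇒  (0.8)·x = 290.17  ⇒  x = 362.7125 K.
In Celsius: 362.7125 - 273.15 = 89.56°C.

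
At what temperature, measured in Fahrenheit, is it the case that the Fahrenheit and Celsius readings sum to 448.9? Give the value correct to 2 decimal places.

300.01°F

Let F be the Fahrenheit reading. The Celsius reading is C = 5/9·F - 17.7778.
Require F + C = 448.9: (14/9)·F - 17.7778 = 448.9.
F = (448.9 + 17.7778) / (14/9) = 300.01.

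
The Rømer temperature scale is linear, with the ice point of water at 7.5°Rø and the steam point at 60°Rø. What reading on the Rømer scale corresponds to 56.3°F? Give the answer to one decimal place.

14.6°Rø

First in Celsius: (56.3 - 32) × 5/9 = 13.5000°C.
Linearly onto the Rømer scale: 7.5 + (13.5000 / 100) × (60 - 7.5) = 14.6°Rø.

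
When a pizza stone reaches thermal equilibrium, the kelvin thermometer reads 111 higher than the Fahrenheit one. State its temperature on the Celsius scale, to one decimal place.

Let x be the Fahrenheit reading; then the kelvin reading is 5/9·x + 255.372.
(5/9·x + 255.372) - x = 111  ⇒  (-4/9)·x = -144.372  ⇒  x = 324.8375°F.
In Celsius: (324.8375 - 32) × 5/9 = 162.7°C.

162.7°C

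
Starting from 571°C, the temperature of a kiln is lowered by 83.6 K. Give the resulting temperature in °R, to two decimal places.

The 83.6 K change is an interval; Kelvin and Celsius degrees are the same size, so ΔC = -83.6°C.
Final Celsius temperature: 571.0000 - 83.6000 = 487.4000°C.
In Rankine: 487.4000 × 1.8 + 491.67 = 1368.99°R.

1368.99°R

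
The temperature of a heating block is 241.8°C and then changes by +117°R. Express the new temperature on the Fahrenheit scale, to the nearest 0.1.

The 117°R change is an interval, so only the factor 5/9 applies: +117 × 5/9 = +65.0000°C.
Final Celsius temperature: 241.8000 + 65.0000 = 306.8000°C.
In Fahrenheit: 306.8000 × 1.8 + 32 = 584.2°F.

584.2°F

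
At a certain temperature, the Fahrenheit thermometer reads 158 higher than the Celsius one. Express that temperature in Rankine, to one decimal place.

775.2°R

Let x be the Celsius reading; then the Fahrenheit reading is 1.8·x + 32.
(1.8·x + 32) - x = 158  ⇒  (0.8)·x = 126  ⇒  x = 157.5000°C.
In Rankine: 157.5000 × 1.8 + 491.67 = 775.2°R.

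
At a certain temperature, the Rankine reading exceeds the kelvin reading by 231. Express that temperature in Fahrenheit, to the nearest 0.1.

60.1°F

Let x be the kelvin reading; then the Rankine reading is 1.8·x.
(1.8·x) - x = 231  ⇒  (0.8)·x = 231  ⇒  x = 288.7500 K.
In Celsius: 288.75 - 273.15 = 15.6000°C.
In Fahrenheit: 15.6000 × 1.8 + 32 = 60.1°F.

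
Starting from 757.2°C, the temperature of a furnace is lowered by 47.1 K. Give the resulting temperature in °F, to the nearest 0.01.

The 47.1 K change is an interval; Kelvin and Celsius degrees are the same size, so ΔC = -47.1°C.
Final Celsius temperature: 757.2000 - 47.1000 = 710.1000°C.
In Fahrenheit: 710.1000 × 1.8 + 32 = 1310.18°F.

1310.18°F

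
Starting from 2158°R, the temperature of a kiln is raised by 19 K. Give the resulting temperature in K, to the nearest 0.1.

1217.9 K

Initial temperature in Celsius: (2158 - 491.67) × 5/9 = 925.7389°C.
The 19 K change is an interval; Kelvin and Celsius degrees are the same size, so ΔC = +19°C.
Final Celsius temperature: 925.7389 + 19.0000 = 944.7389°C.
In kelvin: 944.7389 + 273.15 = 1217.9 K.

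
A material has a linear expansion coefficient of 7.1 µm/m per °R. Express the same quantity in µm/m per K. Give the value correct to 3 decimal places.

Since only a temperature interval is involved, the additive offset between the scales drops out.
A change of 1 K is a change of 1.8°R, so per K the value is 7.1 × 1.8 = 12.780.

12.780 µm/m per K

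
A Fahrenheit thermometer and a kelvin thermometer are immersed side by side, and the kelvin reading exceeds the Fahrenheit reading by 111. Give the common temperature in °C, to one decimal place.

Let x be the Fahrenheit reading; then the kelvin reading is 5/9·x + 255.372.
(5/9·x + 255.372) - x = 111  ⇒  (-4/9)·x = -144.372  ⇒  x = 324.8375°F.
In Celsius: (324.8375 - 32) × 5/9 = 162.7°C.

162.7°C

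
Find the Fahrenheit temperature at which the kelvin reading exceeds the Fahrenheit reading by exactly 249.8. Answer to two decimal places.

Let F be the Fahrenheit reading. The kelvin reading is K = 5/9·F + 255.372.
Require K - F = 249.8: (-4/9)·F + 255.372 = 249.8.
F = (249.8 - 255.372) / (-4/9) = 12.54.

12.54°F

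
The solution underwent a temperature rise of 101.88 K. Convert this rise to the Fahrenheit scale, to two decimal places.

183.38°F

An interval of 1 K corresponds to 1.8°F.
101.88 × 1.8 = 183.38.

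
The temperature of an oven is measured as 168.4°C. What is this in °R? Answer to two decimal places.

794.79°R

In Rankine: 168.4000 × 1.8 + 491.67 = 794.79°R.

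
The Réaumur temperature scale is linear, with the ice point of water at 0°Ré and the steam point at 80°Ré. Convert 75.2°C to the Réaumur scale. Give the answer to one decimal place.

Linearly onto the Réaumur scale: 0 + (75.2000 / 100) × (80 - 0) = 60.2°Ré.

60.2°Ré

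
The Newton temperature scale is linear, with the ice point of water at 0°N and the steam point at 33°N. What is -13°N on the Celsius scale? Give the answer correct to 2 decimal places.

Linear interpolation between the fixed points: C = (-13 - 0) × 100 / (33 - 0) = -39.3939°C.

-39.39°C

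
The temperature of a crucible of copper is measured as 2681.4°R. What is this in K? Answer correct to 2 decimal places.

In Celsius: (2681.4 - 491.67) × 5/9 = 1216.5167°C.
In kelvin: 1216.5167 + 273.15 = 1489.67 K.

1489.67 K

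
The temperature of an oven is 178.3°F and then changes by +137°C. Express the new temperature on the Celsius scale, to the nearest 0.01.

218.28°C

Initial temperature in Celsius: (178.3 - 32) × 5/9 = 81.2778°C.
Final Celsius temperature: 81.2778 + 137.0000 = 218.2778°C.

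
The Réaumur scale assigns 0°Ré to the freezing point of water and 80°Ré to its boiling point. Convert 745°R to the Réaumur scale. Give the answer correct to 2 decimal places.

First in Celsius: (745 - 491.67) × 5/9 = 140.7389°C.
Linearly onto the Réaumur scale: 0 + (140.7389 / 100) × (80 - 0) = 112.59°Ré.

112.59°Ré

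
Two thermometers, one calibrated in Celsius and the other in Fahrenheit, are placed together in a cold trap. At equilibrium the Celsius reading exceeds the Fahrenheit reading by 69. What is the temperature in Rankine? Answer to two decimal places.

Let x be the Celsius reading; then the Fahrenheit reading is 1.8·x + 32.
(1.8·x + 32) - x = -69  ⇒  (0.8)·x = -101  ⇒  x = -126.2500°C.
In Rankine: -126.2500 × 1.8 + 491.67 = 264.42°R.

264.42°R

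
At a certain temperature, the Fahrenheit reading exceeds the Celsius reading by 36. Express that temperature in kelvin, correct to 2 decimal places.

Let x be the Fahrenheit reading; then the Celsius reading is 5/9·x - 17.7778.
(5/9·x - 17.7778) - x = -36  ⇒  (-4/9)·x = -18.2222  ⇒  x = 41.0000°F.
In Celsius: (41 - 32) × 5/9 = 5.0000°C.
In kelvin: 5.0000 + 273.15 = 278.15 K.

278.15 K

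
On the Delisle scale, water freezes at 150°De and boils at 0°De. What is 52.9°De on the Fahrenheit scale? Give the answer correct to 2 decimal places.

Linear interpolation between the fixed points: C = (52.9 - 150) × 100 / (0 - 150) = 64.7333°C.
Then 64.7333 × 1.8 + 32 = 148.52°F.

148.52°F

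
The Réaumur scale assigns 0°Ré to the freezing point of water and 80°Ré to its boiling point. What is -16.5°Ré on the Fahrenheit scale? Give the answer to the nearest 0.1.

-5.1°F

Linear interpolation between the fixed points: C = (-16.5 - 0) × 100 / (80 - 0) = -20.6250°C.
Then -20.6250 × 1.8 + 32 = -5.1°F.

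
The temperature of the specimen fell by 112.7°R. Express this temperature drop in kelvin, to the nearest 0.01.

Only the scale ratio 5/9 matters for a change in temperature.
112.7 × 5/9 = 62.61.

62.61 K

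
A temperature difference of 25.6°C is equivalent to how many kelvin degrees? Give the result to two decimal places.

25.60 K

Celsius and kelvin degrees are the same size, so the interval is unchanged: 25.60.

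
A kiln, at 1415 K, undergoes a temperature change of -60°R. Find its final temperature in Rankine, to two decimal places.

2487.00°R

Initial temperature in Celsius: 1415 - 273.15 = 1141.8500°C.
The 60°R change is an interval, so only the factor 5/9 applies: -60 × 5/9 = -33.3333°C.
Final Celsius temperature: 1141.8500 - 33.3333 = 1108.5167°C.
In Rankine: 1108.5167 × 1.8 + 491.67 = 2487.00°R.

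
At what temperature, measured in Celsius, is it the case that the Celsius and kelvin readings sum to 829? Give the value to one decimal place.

Let C be the Celsius reading. The kelvin reading is K = 1·C + 273.15.
Require C + K = 829: (2)·C + 273.15 = 829.
C = (829 - 273.15) / (2) = 277.9.

277.9°C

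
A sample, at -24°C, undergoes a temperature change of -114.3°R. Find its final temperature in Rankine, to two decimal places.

334.17°R

The 114.3°R change is an interval, so only the factor 5/9 applies: -114.3 × 5/9 = -63.5000°C.
Final Celsius temperature: -24.0000 - 63.5000 = -87.5000°C.
In Rankine: -87.5000 × 1.8 + 491.67 = 334.17°R.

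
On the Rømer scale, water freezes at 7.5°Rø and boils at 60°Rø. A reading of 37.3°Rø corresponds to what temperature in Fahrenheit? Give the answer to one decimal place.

Linear interpolation between the fixed points: C = (37.3 - 7.5) × 100 / (60 - 7.5) = 56.7619°C.
Then 56.7619 × 1.8 + 32 = 134.2°F.

134.2°F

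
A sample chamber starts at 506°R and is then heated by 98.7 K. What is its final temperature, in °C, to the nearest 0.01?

106.66°C

Initial temperature in Celsius: (506 - 491.67) × 5/9 = 7.9611°C.
The 98.7 K change is an interval; Kelvin and Celsius degrees are the same size, so ΔC = +98.7°C.
Final Celsius temperature: 7.9611 + 98.7000 = 106.6611°C.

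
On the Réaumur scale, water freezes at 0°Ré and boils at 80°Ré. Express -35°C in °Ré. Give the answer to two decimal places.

Linearly onto the Réaumur scale: 0 + (-35.0000 / 100) × (80 - 0) = -28.00°Ré.

-28.00°Ré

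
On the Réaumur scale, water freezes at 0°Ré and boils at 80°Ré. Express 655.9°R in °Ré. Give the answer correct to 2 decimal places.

First in Celsius: (655.9 - 491.67) × 5/9 = 91.2389°C.
Linearly onto the Réaumur scale: 0 + (91.2389 / 100) × (80 - 0) = 72.99°Ré.

72.99°Ré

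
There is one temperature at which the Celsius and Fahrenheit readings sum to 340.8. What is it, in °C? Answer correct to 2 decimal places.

Let C be the Celsius reading. The Fahrenheit reading is F = 1.8·C + 32.
Require C + F = 340.8: (2.8)·C + 32 = 340.8.
C = (340.8 - 32) / (2.8) = 110.29.

110.29°C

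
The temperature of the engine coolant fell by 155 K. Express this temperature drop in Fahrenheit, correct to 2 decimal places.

An interval of 1 K corresponds to 1.8°F.
155 × 1.8 = 279.00.

279.00°F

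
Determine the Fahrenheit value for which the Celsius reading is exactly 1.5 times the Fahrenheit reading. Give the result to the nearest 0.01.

Let F be the Fahrenheit reading. The Celsius reading is C = 5/9·F - 17.7778.
Require C = 1.5·F: 5/9·F - 17.7778 = 1.5·F.
(-17/18)·F = 17.7778  ⇒  F = -18.82.

-18.82°F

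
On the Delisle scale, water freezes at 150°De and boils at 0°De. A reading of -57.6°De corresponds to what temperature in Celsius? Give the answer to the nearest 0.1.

Linear interpolation between the fixed points: C = (-57.6 - 150) × 100 / (0 - 150) = 138.4000°C.

138.4°C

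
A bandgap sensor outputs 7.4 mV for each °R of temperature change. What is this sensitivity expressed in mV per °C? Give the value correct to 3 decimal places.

Since only a temperature interval is involved, the additive offset between the scales drops out.
A change of 1°C is a change of 1.8°R, so per °C the value is 7.4 × 1.8 = 13.320.

13.320 mV per °C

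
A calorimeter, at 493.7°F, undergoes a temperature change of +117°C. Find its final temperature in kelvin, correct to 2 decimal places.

Initial temperature in Celsius: (493.7 - 32) × 5/9 = 256.5000°C.
Final Celsius temperature: 256.5000 + 117.0000 = 373.5000°C.
In kelvin: 373.5000 + 273.15 = 646.65 K.

646.65 K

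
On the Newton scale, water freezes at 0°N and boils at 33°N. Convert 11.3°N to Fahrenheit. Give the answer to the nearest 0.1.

93.6°F

Linear interpolation between the fixed points: C = (11.3 - 0) × 100 / (33 - 0) = 34.2424°C.
Then 34.2424 × 1.8 + 32 = 93.6°F.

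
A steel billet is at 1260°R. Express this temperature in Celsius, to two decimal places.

426.85°C

In Celsius: (1260 - 491.67) × 5/9 = 426.8500°C.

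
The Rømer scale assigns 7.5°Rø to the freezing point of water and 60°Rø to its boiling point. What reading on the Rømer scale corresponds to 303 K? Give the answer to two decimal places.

First in Celsius: 303 - 273.15 = 29.8500°C.
Linearly onto the Rømer scale: 7.5 + (29.8500 / 100) × (60 - 7.5) = 23.17°Rø.

23.17°Rø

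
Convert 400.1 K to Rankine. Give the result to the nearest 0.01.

In Celsius: 400.1 - 273.15 = 126.9500°C.
In Rankine: 126.9500 × 1.8 + 491.67 = 720.18°R.

720.18°R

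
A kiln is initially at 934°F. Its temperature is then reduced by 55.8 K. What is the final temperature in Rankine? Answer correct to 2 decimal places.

Initial temperature in Celsius: (934 - 32) × 5/9 = 501.1111°C.
The 55.8 K change is an interval; Kelvin and Celsius degrees are the same size, so ΔC = -55.8°C.
Final Celsius temperature: 501.1111 - 55.8000 = 445.3111°C.
In Rankine: 445.3111 × 1.8 + 491.67 = 1293.23°R.

1293.23°R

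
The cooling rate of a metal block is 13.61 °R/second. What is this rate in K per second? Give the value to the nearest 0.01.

Since only a temperature interval is involved, the additive offset between the scales drops out.
A change of 1°R is a change of 5/9 K, so 13.61 × 5/9 = 7.56.

7.56 K/second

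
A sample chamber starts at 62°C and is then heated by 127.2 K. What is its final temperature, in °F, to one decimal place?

The 127.2 K change is an interval; Kelvin and Celsius degrees are the same size, so ΔC = +127.2°C.
Final Celsius temperature: 62.0000 + 127.2000 = 189.2000°C.
In Fahrenheit: 189.2000 × 1.8 + 32 = 372.6°F.

372.6°F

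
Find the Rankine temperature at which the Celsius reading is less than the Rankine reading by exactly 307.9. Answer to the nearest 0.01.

78.19°R

Let R be the Rankine reading. The Celsius reading is C = 5/9·R - 273.15.
Require C - R = -307.9: (-4/9)·R - 273.15 = -307.9.
R = (-307.9 + 273.15) / (-4/9) = 78.19.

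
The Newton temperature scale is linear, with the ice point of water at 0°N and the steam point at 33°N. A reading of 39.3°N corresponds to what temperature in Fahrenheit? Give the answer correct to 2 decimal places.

246.36°F

Linear interpolation between the fixed points: C = (39.3 - 0) × 100 / (33 - 0) = 119.0909°C.
Then 119.0909 × 1.8 + 32 = 246.36°F.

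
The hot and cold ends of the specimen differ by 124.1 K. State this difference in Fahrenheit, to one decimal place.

An interval of 1 K corresponds to 1.8°F.
124.1 × 1.8 = 223.4.

223.4°F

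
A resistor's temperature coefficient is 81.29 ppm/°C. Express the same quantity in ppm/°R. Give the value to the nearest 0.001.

Since only a temperature interval is involved, the additive offset between the scales drops out.
A change of 1°R is a change of 5/9°C, so per °R the value is 81.29 × 5/9 = 45.161.

45.161 ppm/°R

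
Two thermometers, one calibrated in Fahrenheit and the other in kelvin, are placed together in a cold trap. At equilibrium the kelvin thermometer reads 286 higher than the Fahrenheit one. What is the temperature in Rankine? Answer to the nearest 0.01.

Let x be the Fahrenheit reading; then the kelvin reading is 5/9·x + 255.372.
(5/9·x + 255.372) - x = 286  ⇒  (-4/9)·x = 30.6278  ⇒  x = -68.9125°F.
In Celsius: (-68.9125 - 32) × 5/9 = -56.0625°C.
In Rankine: -56.0625 × 1.8 + 491.67 = 390.76°R.

390.76°R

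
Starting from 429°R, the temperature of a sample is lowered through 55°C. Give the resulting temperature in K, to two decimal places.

183.33 K

Initial temperature in Celsius: (429 - 491.67) × 5/9 = -34.8167°C.
Final Celsius temperature: -34.8167 - 55.0000 = -89.8167°C.
In kelvin: -89.8167 + 273.15 = 183.33 K.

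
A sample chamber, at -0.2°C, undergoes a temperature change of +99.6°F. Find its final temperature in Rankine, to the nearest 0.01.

590.91°R

The 99.6°F change is an interval, so only the factor 5/9 applies: +99.6 × 5/9 = +55.3333°C.
Final Celsius temperature: -0.2000 + 55.3333 = 55.1333°C.
In Rankine: 55.1333 × 1.8 + 491.67 = 590.91°R.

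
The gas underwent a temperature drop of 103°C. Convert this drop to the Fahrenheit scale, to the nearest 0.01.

For a temperature interval the offset drops out; only the factor 1.8 applies.
103 × 1.8 = 185.40.

185.40°F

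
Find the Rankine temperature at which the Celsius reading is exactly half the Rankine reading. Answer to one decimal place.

Let R be the Rankine reading. The Celsius reading is C = 5/9·R - 273.15.
Require C = 0.5·R: 5/9·R - 273.15 = 0.5·R.
(1/18)·R = 273.15  ⇒  R = 4916.7.

4916.7°R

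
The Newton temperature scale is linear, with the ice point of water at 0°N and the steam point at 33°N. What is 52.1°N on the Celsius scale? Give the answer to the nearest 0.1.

Linear interpolation between the fixed points: C = (52.1 - 0) × 100 / (33 - 0) = 157.8788°C.

157.9°C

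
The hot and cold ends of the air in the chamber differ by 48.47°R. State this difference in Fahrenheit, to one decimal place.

48.5°F

Rankine and Fahrenheit degrees are the same size, so the interval is unchanged: 48.5.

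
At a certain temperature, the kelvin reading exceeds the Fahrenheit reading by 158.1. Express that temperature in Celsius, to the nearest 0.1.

Let x be the kelvin reading; then the Fahrenheit reading is 1.8·x - 459.67.
(1.8·x - 459.67) - x = -158.1  ⇒  (0.8)·x = 301.57  ⇒  x = 376.9625 K.
In Celsius: 376.9625 - 273.15 = 103.8°C.

103.8°C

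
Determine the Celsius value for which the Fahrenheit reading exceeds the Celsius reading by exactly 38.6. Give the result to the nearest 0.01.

8.25°C

Let C be the Celsius reading. The Fahrenheit reading is F = 1.8·C + 32.
Require F - C = 38.6: (0.8)·C + 32 = 38.6.
C = (38.6 - 32) / (0.8) = 8.25.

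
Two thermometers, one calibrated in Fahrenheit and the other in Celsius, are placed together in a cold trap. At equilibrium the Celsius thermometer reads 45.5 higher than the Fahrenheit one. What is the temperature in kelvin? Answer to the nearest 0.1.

Let x be the Fahrenheit reading; then the Celsius reading is 5/9·x - 17.7778.
(5/9·x - 17.7778) - x = 45.5  ⇒  (-4/9)·x = 63.2778  ⇒  x = -142.3750°F.
In Celsius: (-142.375 - 32) × 5/9 = -96.8750°C.
In kelvin: -96.8750 + 273.15 = 176.3 K.

176.3 K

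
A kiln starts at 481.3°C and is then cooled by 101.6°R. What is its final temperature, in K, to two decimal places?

698.01 K

The 101.6°R change is an interval, so only the factor 5/9 applies: -101.6 × 5/9 = -56.4444°C.
Final Celsius temperature: 481.3000 - 56.4444 = 424.8556°C.
In kelvin: 424.8556 + 273.15 = 698.01 K.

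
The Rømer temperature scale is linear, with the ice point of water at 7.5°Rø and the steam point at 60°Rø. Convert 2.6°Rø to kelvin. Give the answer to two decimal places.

263.82 K

Linear interpolation between the fixed points: C = (2.6 - 7.5) × 100 / (60 - 7.5) = -9.3333°C.
Then -9.3333 + 273.15 = 263.82 K.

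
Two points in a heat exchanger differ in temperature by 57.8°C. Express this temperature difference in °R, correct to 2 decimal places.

An interval of 1°C corresponds to 1.8°R.
57.8 × 1.8 = 104.04.

104.04°R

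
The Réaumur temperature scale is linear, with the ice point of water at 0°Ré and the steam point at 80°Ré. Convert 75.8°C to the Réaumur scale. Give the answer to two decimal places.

Linearly onto the Réaumur scale: 0 + (75.8000 / 100) × (80 - 0) = 60.64°Ré.

60.64°Ré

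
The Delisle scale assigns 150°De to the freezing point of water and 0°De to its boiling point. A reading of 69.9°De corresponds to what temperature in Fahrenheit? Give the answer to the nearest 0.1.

128.1°F

Linear interpolation between the fixed points: C = (69.9 - 150) × 100 / (0 - 150) = 53.4000°C.
Then 53.4000 × 1.8 + 32 = 128.1°F.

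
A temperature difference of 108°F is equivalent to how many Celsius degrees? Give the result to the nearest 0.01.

60.00°C

An interval of 1°F corresponds to 5/9°C.
108 × 5/9 = 60.00.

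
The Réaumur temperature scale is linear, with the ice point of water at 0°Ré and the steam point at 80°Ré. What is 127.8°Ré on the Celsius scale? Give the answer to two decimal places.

159.75°C

Linear interpolation between the fixed points: C = (127.8 - 0) × 100 / (80 - 0) = 159.7500°C.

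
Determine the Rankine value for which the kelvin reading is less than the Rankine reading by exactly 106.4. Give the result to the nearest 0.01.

Let R be the Rankine reading. The kelvin reading is K = 5/9·R.
Require K - R = -106.4: (-4/9)·R = -106.4.
R = (-106.4) / (-4/9) = 239.40.

239.40°R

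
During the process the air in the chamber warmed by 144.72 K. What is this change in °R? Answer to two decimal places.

Only the scale ratio 1.8 matters for a change in temperature.
144.72 × 1.8 = 260.50.

260.50°R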